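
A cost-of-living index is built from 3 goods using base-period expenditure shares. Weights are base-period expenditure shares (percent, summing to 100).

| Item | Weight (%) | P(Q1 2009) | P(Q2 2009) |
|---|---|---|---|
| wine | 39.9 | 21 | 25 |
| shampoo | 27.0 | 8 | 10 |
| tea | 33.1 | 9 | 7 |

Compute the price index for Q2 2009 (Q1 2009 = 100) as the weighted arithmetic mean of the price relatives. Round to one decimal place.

wine: 39.9 × (25/21) = 39.9 × 1.190476 = 47.5000
shampoo: 27.0 × (10/8) = 27.0 × 1.250000 = 33.7500
tea: 33.1 × (7/9) = 33.1 × 0.777778 = 25.7444
Index = Σ wᵢ·(p₁ᵢ/p₀ᵢ) = 47.5000 + 33.7500 + 25.7444 = 106.9944

107.0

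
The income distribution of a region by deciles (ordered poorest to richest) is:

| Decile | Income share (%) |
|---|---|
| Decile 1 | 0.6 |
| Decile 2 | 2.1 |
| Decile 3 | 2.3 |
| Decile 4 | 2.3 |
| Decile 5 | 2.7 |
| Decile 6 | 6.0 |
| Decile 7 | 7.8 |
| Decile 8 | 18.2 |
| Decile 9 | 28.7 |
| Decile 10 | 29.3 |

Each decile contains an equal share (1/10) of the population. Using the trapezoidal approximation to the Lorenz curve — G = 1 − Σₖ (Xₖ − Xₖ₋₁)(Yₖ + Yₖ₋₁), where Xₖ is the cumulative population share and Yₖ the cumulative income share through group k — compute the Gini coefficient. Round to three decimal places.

0.544

Cumulative income shares Yₖ: 0.0060, 0.0270, 0.0500, 0.0730, 0.1000, 0.1600, 0.2380, 0.4200, 0.7070, 1.0000
Σ (Xₖ−Xₖ₋₁)(Yₖ+Yₖ₋₁) = (1/10)(0.0060+0.0000) + (1/10)(0.0270+0.0060) + (1/10)(0.0500+0.0270) + (1/10)(0.0730+0.0500) + (1/10)(0.1000+0.0730) + (1/10)(0.1600+0.1000) + (1/10)(0.2380+0.1600) + (1/10)(0.4200+0.2380) + (1/10)(0.7070+0.4200) + (1/10)(1.0000+0.7070)
  = 0.0006 + 0.0033 + 0.0077 + 0.0123 + 0.0173 + 0.0260 + 0.0398 + 0.0658 + 0.1127 + 0.1707 = 0.4562
G = 1 − 0.4562 = 0.5438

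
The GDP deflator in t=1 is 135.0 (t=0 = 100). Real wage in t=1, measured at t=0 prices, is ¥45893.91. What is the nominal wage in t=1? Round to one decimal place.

61956.8

Nominal = Real × (Index/100) = 45893.91 × (135.0/100)
        = 45893.91 × 1.350 = 61956.7785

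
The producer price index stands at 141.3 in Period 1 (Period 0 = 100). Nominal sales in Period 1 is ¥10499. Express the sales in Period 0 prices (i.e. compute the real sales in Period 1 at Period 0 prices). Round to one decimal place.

7430.3

Real = Nominal ÷ (Index/100) = 10499 ÷ (141.3/100)
     = 10499 ÷ 1.413 = 7430.2902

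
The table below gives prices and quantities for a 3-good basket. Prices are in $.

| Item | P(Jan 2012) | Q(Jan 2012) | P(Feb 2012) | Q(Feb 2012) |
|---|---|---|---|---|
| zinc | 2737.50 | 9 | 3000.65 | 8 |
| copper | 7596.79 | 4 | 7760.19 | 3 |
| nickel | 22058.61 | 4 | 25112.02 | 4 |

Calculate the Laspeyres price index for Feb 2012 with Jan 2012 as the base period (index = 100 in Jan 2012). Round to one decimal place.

Laspeyres price index uses base-period quantities as weights.
ΣP(Feb 2012)·Q(Jan 2012) = 3000.65×9 + 7760.19×4 + 25112.02×4 = 27005.85 + 31040.76 + 100448.08 = 158494.69
ΣP(Jan 2012)·Q(Jan 2012) = 2737.50×9 + 7596.79×4 + 22058.61×4 = 24637.5 + 30387.16 + 88234.44 = 143259.1
Index = 158494.69 / 143259.1 × 100 = 110.6350

110.6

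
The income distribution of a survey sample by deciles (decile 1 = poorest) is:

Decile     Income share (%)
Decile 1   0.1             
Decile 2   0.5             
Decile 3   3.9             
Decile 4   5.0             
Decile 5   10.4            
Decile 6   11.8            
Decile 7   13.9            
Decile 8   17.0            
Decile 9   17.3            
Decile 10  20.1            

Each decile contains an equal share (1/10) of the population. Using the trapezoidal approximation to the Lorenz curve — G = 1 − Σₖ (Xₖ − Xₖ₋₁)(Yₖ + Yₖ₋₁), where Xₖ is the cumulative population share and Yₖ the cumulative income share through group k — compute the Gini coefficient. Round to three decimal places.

0.391

Cumulative income shares Yₖ: 0.0010, 0.0060, 0.0450, 0.0950, 0.1990, 0.3170, 0.4560, 0.6260, 0.7990, 1.0000
Σ (Xₖ−Xₖ₋₁)(Yₖ+Yₖ₋₁) = (1/10)(0.0010+0.0000) + (1/10)(0.0060+0.0010) + (1/10)(0.0450+0.0060) + (1/10)(0.0950+0.0450) + (1/10)(0.1990+0.0950) + (1/10)(0.3170+0.1990) + (1/10)(0.4560+0.3170) + (1/10)(0.6260+0.4560) + (1/10)(0.7990+0.6260) + (1/10)(1.0000+0.7990)
  = 0.0001 + 0.0007 + 0.0051 + 0.0140 + 0.0294 + 0.0516 + 0.0773 + 0.1082 + 0.1425 + 0.1799 = 0.6088
G = 1 − 0.6088 = 0.3912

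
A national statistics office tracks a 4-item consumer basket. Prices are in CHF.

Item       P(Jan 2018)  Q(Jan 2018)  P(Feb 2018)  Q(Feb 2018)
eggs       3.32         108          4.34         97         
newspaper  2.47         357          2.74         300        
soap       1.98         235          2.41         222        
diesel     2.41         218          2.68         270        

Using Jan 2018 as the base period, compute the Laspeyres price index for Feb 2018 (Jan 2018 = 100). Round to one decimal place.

Laspeyres price index uses base-period quantities as weights.
ΣP(Feb 2018)·Q(Jan 2018) = 4.34×108 + 2.74×357 + 2.41×235 + 2.68×218 = 468.72 + 978.18 + 566.35 + 584.24 = 2597.49
ΣP(Jan 2018)·Q(Jan 2018) = 3.32×108 + 2.47×357 + 1.98×235 + 2.41×218 = 358.56 + 881.79 + 465.3 + 525.38 = 2231.03
Index = 2597.49 / 2231.03 × 100 = 116.4256

116.4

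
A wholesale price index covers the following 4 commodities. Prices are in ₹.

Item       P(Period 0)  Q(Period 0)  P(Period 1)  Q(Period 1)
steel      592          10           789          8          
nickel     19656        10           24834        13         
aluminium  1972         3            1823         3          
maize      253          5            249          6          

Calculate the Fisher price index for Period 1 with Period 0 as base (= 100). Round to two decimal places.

125.49

Laspeyres component (base-period weights):
ΣP(Period 1)Q(Period 0) = 789×10 + 24834×10 + 1823×3 + 249×5 = 7890 + 248340 + 5469 + 1245 = 262944
ΣP(Period 0)Q(Period 0) = 592×10 + 19656×10 + 1972×3 + 253×5 = 5920 + 196560 + 5916 + 1265 = 209661
L = 262944 / 209661 × 100 = 125.4139
Paasche component (current-period weights):
ΣP(Period 1)Q(Period 1) = 789×8 + 24834×13 + 1823×3 + 249×6 = 6312 + 322842 + 5469 + 1494 = 336117
ΣP(Period 0)Q(Period 1) = 592×8 + 19656×13 + 1972×3 + 253×6 = 4736 + 255528 + 5916 + 1518 = 267698
P = 336117 / 267698 × 100 = 125.5583
Fisher = √(L × P) = √(125.4139 × 125.5583) = 125.4861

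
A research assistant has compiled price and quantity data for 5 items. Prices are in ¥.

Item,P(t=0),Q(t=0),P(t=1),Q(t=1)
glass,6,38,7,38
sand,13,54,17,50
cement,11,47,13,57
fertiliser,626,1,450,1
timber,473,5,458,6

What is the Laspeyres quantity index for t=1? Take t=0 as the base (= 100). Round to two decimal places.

Laspeyres quantity index uses base-period prices as weights.
ΣP(t=0)·Q(t=1) = 6×38 + 13×50 + 11×57 + 626×1 + 473×6 = 228 + 650 + 627 + 626 + 2838 = 4969
ΣP(t=0)·Q(t=0) = 6×38 + 13×54 + 11×47 + 626×1 + 473×5 = 228 + 702 + 517 + 626 + 2365 = 4438
Index = 4969 / 4438 × 100 = 111.9648

111.96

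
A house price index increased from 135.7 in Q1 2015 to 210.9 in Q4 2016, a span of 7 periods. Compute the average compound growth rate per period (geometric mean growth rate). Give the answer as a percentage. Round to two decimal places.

Growth factor = (210.9/135.7)^(1/7) = (1.554164)^(1/7) = 1.065017
Growth rate = 1.065017 − 1 = 0.065017 = 6.5017%

6.50%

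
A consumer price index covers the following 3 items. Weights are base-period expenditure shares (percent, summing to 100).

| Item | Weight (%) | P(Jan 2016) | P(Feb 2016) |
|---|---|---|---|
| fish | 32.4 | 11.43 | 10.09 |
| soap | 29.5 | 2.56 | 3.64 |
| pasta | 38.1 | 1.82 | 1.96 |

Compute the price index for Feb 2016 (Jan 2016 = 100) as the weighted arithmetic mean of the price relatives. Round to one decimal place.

111.6

fish: 32.4 × (10.09/11.43) = 32.4 × 0.882765 = 28.6016
soap: 29.5 × (3.64/2.56) = 29.5 × 1.421875 = 41.9453
pasta: 38.1 × (1.96/1.82) = 38.1 × 1.076923 = 41.0308
Index = Σ wᵢ·(p₁ᵢ/p₀ᵢ) = 28.6016 + 41.9453 + 41.0308 = 111.5777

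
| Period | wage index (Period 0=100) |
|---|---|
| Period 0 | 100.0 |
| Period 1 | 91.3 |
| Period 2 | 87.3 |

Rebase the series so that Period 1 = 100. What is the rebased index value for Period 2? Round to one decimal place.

Rebased(Period 2) = 87.3 / 91.3 × 100 = 95.6188

95.6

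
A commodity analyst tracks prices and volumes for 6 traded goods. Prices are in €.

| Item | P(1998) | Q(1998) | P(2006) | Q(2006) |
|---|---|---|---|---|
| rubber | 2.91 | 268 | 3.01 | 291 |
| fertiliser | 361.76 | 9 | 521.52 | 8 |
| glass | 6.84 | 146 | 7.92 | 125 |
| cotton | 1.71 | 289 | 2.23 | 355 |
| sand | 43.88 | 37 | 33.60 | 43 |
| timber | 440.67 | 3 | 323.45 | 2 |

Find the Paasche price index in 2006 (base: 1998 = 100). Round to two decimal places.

Paasche price index uses current-period quantities as weights.
ΣP(2006)·Q(2006) = 3.01×291 + 521.52×8 + 7.92×125 + 2.23×355 + 33.60×43 + 323.45×2 = 875.91 + 4172.16 + 990 + 791.65 + 1444.8 + 646.9 = 8921.42
ΣP(1998)·Q(2006) = 2.91×291 + 361.76×8 + 6.84×125 + 1.71×355 + 43.88×43 + 440.67×2 = 846.81 + 2894.08 + 855 + 607.05 + 1886.84 + 881.34 = 7971.12
Index = 8921.42 / 7971.12 × 100 = 111.9218

111.92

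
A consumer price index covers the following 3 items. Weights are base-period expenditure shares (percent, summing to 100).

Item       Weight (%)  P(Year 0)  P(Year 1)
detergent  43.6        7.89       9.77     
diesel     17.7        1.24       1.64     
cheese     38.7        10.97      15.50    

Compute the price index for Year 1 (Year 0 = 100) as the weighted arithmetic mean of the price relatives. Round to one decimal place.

detergent: 43.6 × (9.77/7.89) = 43.6 × 1.238276 = 53.9888
diesel: 17.7 × (1.64/1.24) = 17.7 × 1.322581 = 23.4097
cheese: 38.7 × (15.50/10.97) = 38.7 × 1.412944 = 54.6809
Index = Σ wᵢ·(p₁ᵢ/p₀ᵢ) = 53.9888 + 23.4097 + 54.6809 = 132.0795

132.1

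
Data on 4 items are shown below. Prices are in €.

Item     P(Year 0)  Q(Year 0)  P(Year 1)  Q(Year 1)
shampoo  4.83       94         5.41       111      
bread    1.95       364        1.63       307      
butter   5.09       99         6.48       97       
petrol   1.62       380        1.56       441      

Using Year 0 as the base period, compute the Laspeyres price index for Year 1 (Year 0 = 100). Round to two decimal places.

Laspeyres price index uses base-period quantities as weights.
ΣP(Year 1)·Q(Year 0) = 5.41×94 + 1.63×364 + 6.48×99 + 1.56×380 = 508.54 + 593.32 + 641.52 + 592.8 = 2336.18
ΣP(Year 0)·Q(Year 0) = 4.83×94 + 1.95×364 + 5.09×99 + 1.62×380 = 454.02 + 709.8 + 503.91 + 615.6 = 2283.33
Index = 2336.18 / 2283.33 × 100 = 102.3146

102.31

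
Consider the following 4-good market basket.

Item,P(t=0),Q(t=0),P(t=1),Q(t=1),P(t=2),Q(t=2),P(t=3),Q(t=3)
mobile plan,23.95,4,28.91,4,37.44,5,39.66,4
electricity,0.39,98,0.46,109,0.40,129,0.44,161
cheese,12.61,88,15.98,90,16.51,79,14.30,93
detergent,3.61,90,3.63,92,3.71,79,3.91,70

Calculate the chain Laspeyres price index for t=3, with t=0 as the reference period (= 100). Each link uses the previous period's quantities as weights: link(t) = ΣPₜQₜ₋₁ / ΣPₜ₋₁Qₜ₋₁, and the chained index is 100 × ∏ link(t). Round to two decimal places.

Link t=0→t=1:
ΣP(t=1)Q(t=0) = 28.91×4 + 0.46×98 + 15.98×88 + 3.63×90 = 115.64 + 45.08 + 1406.24 + 326.7 = 1893.66
ΣP(t=0)Q(t=0) = 23.95×4 + 0.39×98 + 12.61×88 + 3.61×90 = 95.8 + 38.22 + 1109.68 + 324.9 = 1568.6
link = 1893.66/1568.6 = 1.207229
Link t=1→t=2:
ΣP(t=2)Q(t=1) = 37.44×4 + 0.40×109 + 16.51×90 + 3.71×92 = 149.76 + 43.6 + 1485.9 + 341.32 = 2020.58
ΣP(t=1)Q(t=1) = 28.91×4 + 0.46×109 + 15.98×90 + 3.63×92 = 115.64 + 50.14 + 1438.2 + 333.96 = 1937.94
link = 2020.58/1937.94 = 1.042643
Link t=2→t=3:
ΣP(t=3)Q(t=2) = 39.66×5 + 0.44×129 + 14.30×79 + 3.91×79 = 198.3 + 56.76 + 1129.7 + 308.89 = 1693.65
ΣP(t=2)Q(t=2) = 37.44×5 + 0.40×129 + 16.51×79 + 3.71×79 = 187.2 + 51.6 + 1304.29 + 293.09 = 1836.18
link = 1693.65/1836.18 = 0.922377
Chained index = 100 × 1.207229 × 1.042643 × 0.922377 = 116.1005

116.10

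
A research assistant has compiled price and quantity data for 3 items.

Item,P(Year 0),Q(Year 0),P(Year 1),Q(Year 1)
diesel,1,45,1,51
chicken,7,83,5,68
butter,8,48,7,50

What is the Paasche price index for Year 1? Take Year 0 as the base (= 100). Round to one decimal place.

79.9

Paasche price index uses current-period quantities as weights.
ΣP(Year 1)·Q(Year 1) = 1×51 + 5×68 + 7×50 = 51 + 340 + 350 = 741
ΣP(Year 0)·Q(Year 1) = 1×51 + 7×68 + 8×50 = 51 + 476 + 400 = 927
Index = 741 / 927 × 100 = 79.9353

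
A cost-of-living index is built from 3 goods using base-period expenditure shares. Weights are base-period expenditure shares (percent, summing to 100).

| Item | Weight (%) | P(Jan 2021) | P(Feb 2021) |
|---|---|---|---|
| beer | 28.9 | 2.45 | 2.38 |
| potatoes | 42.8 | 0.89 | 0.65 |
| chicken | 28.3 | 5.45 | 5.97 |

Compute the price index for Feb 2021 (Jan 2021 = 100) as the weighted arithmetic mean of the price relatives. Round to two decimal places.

90.33

beer: 28.9 × (2.38/2.45) = 28.9 × 0.971429 = 28.0743
potatoes: 42.8 × (0.65/0.89) = 42.8 × 0.730337 = 31.2584
chicken: 28.3 × (5.97/5.45) = 28.3 × 1.095413 = 31.0002
Index = Σ wᵢ·(p₁ᵢ/p₀ᵢ) = 28.0743 + 31.2584 + 31.0002 = 90.3329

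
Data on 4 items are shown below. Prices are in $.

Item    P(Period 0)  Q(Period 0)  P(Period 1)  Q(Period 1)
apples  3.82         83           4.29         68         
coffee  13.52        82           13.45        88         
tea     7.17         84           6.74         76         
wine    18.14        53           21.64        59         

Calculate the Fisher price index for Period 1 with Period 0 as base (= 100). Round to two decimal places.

106.31

Laspeyres component (base-period weights):
ΣP(Period 1)Q(Period 0) = 4.29×83 + 13.45×82 + 6.74×84 + 21.64×53 = 356.07 + 1102.9 + 566.16 + 1146.92 = 3172.05
ΣP(Period 0)Q(Period 0) = 3.82×83 + 13.52×82 + 7.17×84 + 18.14×53 = 317.06 + 1108.64 + 602.28 + 961.42 = 2989.4
L = 3172.05 / 2989.4 × 100 = 106.1099
Paasche component (current-period weights):
ΣP(Period 1)Q(Period 1) = 4.29×68 + 13.45×88 + 6.74×76 + 21.64×59 = 291.72 + 1183.6 + 512.24 + 1276.76 = 3264.32
ΣP(Period 0)Q(Period 1) = 3.82×68 + 13.52×88 + 7.17×76 + 18.14×59 = 259.76 + 1189.76 + 544.92 + 1070.26 = 3064.7
P = 3264.32 / 3064.7 × 100 = 106.5135
Fisher = √(L × P) = √(106.1099 × 106.5135) = 106.3115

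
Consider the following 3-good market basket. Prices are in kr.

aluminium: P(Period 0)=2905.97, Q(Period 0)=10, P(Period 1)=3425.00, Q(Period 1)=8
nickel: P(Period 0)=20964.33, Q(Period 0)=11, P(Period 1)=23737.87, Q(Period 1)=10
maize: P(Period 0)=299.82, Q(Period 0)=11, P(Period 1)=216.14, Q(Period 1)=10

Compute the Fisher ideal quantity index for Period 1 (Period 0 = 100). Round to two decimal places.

89.68

Laspeyres component (base-period weights):
ΣP(Period 0)Q(Period 1) = 2905.97×8 + 20964.33×10 + 299.82×10 = 23247.76 + 209643.3 + 2998.2 = 235889.26
ΣP(Period 0)Q(Period 0) = 2905.97×10 + 20964.33×11 + 299.82×11 = 29059.7 + 230607.63 + 3298.02 = 262965.35
L = 235889.26 / 262965.35 × 100 = 89.7036
Paasche component (current-period weights):
ΣP(Period 1)Q(Period 1) = 3425.00×8 + 23737.87×10 + 216.14×10 = 27400 + 237378.7 + 2161.4 = 266940.1
ΣP(Period 1)Q(Period 0) = 3425.00×10 + 23737.87×11 + 216.14×11 = 34250 + 261116.57 + 2377.54 = 297744.11
P = 266940.1 / 297744.11 × 100 = 89.6542
Fisher = √(L × P) = √(89.7036 × 89.6542) = 89.6789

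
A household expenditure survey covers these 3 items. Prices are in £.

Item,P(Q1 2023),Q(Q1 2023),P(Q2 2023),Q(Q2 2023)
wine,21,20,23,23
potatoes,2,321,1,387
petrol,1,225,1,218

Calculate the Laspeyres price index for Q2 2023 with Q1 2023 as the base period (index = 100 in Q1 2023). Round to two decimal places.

Laspeyres price index uses base-period quantities as weights.
ΣP(Q2 2023)·Q(Q1 2023) = 23×20 + 1×321 + 1×225 = 460 + 321 + 225 = 1006
ΣP(Q1 2023)·Q(Q1 2023) = 21×20 + 2×321 + 1×225 = 420 + 642 + 225 = 1287
Index = 1006 / 1287 × 100 = 78.1663

78.17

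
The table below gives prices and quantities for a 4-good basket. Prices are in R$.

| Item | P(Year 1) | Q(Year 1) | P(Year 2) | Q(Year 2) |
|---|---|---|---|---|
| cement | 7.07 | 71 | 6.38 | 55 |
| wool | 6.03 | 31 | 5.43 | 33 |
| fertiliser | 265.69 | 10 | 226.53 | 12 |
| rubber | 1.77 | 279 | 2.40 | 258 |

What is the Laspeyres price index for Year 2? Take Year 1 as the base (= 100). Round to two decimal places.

Laspeyres price index uses base-period quantities as weights.
ΣP(Year 2)·Q(Year 1) = 6.38×71 + 5.43×31 + 226.53×10 + 2.40×279 = 452.98 + 168.33 + 2265.3 + 669.6 = 3556.21
ΣP(Year 1)·Q(Year 1) = 7.07×71 + 6.03×31 + 265.69×10 + 1.77×279 = 501.97 + 186.93 + 2656.9 + 493.83 = 3839.63
Index = 3556.21 / 3839.63 × 100 = 92.6186

92.62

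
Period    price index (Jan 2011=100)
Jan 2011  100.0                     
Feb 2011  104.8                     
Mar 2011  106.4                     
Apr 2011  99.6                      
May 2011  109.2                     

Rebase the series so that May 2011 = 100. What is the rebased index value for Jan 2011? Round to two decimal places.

Rebased(Jan 2011) = 100.0 / 109.2 × 100 = 91.5751

91.58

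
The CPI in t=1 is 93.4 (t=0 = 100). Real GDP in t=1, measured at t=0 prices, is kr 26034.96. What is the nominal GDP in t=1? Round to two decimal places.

Nominal = Real × (Index/100) = 26034.96 × (93.4/100)
        = 26034.96 × 0.934 = 24316.6526

24316.65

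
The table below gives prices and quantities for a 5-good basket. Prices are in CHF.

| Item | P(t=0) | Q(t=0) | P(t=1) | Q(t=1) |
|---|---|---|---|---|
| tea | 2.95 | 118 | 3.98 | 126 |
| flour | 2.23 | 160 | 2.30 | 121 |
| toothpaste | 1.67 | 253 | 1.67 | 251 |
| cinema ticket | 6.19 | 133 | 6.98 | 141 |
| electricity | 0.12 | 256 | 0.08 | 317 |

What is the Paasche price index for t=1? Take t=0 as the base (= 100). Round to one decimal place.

112.0

Paasche price index uses current-period quantities as weights.
ΣP(t=1)·Q(t=1) = 3.98×126 + 2.30×121 + 1.67×251 + 6.98×141 + 0.08×317 = 501.48 + 278.3 + 419.17 + 984.18 + 25.36 = 2208.49
ΣP(t=0)·Q(t=1) = 2.95×126 + 2.23×121 + 1.67×251 + 6.19×141 + 0.12×317 = 371.7 + 269.83 + 419.17 + 872.79 + 38.04 = 1971.53
Index = 2208.49 / 1971.53 × 100 = 112.0191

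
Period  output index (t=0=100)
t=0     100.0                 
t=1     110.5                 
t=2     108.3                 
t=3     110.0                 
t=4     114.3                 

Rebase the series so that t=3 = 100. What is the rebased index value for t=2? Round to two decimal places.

Rebased(t=2) = 108.3 / 110.0 × 100 = 98.4545

98.45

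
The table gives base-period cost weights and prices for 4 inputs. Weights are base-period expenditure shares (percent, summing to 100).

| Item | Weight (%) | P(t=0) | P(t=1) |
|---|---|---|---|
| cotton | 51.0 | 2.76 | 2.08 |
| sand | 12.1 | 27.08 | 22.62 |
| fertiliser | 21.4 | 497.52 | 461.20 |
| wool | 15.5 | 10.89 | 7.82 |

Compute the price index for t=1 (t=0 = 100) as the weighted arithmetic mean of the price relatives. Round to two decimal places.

79.51

cotton: 51.0 × (2.08/2.76) = 51.0 × 0.753623 = 38.4348
sand: 12.1 × (22.62/27.08) = 12.1 × 0.835303 = 10.1072
fertiliser: 21.4 × (461.20/497.52) = 21.4 × 0.926998 = 19.8378
wool: 15.5 × (7.82/10.89) = 15.5 × 0.718090 = 11.1304
Index = Σ wᵢ·(p₁ᵢ/p₀ᵢ) = 38.4348 + 10.1072 + 19.8378 + 11.1304 = 79.5101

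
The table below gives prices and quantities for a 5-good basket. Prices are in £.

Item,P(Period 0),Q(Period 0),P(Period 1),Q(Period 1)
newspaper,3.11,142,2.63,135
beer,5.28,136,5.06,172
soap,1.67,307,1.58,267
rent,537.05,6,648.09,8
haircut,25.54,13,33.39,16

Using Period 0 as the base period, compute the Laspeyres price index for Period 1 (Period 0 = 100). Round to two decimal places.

Laspeyres price index uses base-period quantities as weights.
ΣP(Period 1)·Q(Period 0) = 2.63×142 + 5.06×136 + 1.58×307 + 648.09×6 + 33.39×13 = 373.46 + 688.16 + 485.06 + 3888.54 + 434.07 = 5869.29
ΣP(Period 0)·Q(Period 0) = 3.11×142 + 5.28×136 + 1.67×307 + 537.05×6 + 25.54×13 = 441.62 + 718.08 + 512.69 + 3222.3 + 332.02 = 5226.71
Index = 5869.29 / 5226.71 × 100 = 112.2942

112.29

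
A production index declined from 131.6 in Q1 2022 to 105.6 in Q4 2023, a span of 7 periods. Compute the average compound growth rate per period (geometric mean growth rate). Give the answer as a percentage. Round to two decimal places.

Growth factor = (105.6/131.6)^(1/7) = (0.802432)^(1/7) = 0.969045
Growth rate = 0.969045 − 1 = -0.030955 = -3.0955%

-3.10%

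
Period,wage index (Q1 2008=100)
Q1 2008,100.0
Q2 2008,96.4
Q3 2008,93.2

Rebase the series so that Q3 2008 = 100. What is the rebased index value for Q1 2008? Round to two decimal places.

Rebased(Q1 2008) = 100.0 / 93.2 × 100 = 107.2961

107.30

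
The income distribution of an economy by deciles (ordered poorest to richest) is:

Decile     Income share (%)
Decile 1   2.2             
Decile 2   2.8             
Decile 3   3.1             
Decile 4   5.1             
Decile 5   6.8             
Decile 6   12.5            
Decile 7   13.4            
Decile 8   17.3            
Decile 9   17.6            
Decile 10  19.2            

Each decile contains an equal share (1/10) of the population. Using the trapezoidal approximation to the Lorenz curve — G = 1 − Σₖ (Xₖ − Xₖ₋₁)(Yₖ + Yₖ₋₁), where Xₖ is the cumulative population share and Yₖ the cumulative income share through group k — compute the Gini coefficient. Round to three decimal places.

Cumulative income shares Yₖ: 0.0220, 0.0500, 0.0810, 0.1320, 0.2000, 0.3250, 0.4590, 0.6320, 0.8080, 1.0000
Σ (Xₖ−Xₖ₋₁)(Yₖ+Yₖ₋₁) = (1/10)(0.0220+0.0000) + (1/10)(0.0500+0.0220) + (1/10)(0.0810+0.0500) + (1/10)(0.1320+0.0810) + (1/10)(0.2000+0.1320) + (1/10)(0.3250+0.2000) + (1/10)(0.4590+0.3250) + (1/10)(0.6320+0.4590) + (1/10)(0.8080+0.6320) + (1/10)(1.0000+0.8080)
  = 0.0022 + 0.0072 + 0.0131 + 0.0213 + 0.0332 + 0.0525 + 0.0784 + 0.1091 + 0.1440 + 0.1808 = 0.6418
G = 1 − 0.6418 = 0.3582

0.358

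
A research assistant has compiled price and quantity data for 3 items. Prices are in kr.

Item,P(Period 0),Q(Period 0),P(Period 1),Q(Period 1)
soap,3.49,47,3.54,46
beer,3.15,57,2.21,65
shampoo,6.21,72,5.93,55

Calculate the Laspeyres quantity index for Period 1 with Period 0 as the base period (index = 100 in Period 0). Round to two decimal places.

Laspeyres quantity index uses base-period prices as weights.
ΣP(Period 0)·Q(Period 1) = 3.49×46 + 3.15×65 + 6.21×55 = 160.54 + 204.75 + 341.55 = 706.84
ΣP(Period 0)·Q(Period 0) = 3.49×47 + 3.15×57 + 6.21×72 = 164.03 + 179.55 + 447.12 = 790.7
Index = 706.84 / 790.7 × 100 = 89.3942

89.39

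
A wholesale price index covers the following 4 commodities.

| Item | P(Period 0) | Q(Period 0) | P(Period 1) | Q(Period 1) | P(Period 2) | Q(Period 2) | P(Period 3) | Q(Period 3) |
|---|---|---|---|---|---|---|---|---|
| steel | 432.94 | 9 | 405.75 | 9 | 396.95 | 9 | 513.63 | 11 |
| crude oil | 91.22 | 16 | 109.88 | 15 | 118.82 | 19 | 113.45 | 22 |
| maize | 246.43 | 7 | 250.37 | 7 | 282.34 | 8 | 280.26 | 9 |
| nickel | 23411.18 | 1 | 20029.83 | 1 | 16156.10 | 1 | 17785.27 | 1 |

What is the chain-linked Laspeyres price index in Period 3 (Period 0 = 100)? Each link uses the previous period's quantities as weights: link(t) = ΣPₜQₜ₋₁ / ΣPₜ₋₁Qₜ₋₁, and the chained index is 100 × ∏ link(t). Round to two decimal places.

Link Period 0→Period 1:
ΣP(Period 1)Q(Period 0) = 405.75×9 + 109.88×16 + 250.37×7 + 20029.83×1 = 3651.75 + 1758.08 + 1752.59 + 20029.83 = 27192.25
ΣP(Period 0)Q(Period 0) = 432.94×9 + 91.22×16 + 246.43×7 + 23411.18×1 = 3896.46 + 1459.52 + 1725.01 + 23411.18 = 30492.17
link = 27192.25/30492.17 = 0.891778
Link Period 1→Period 2:
ΣP(Period 2)Q(Period 1) = 396.95×9 + 118.82×15 + 282.34×7 + 16156.10×1 = 3572.55 + 1782.3 + 1976.38 + 16156.1 = 23487.33
ΣP(Period 1)Q(Period 1) = 405.75×9 + 109.88×15 + 250.37×7 + 20029.83×1 = 3651.75 + 1648.2 + 1752.59 + 20029.83 = 27082.37
link = 23487.33/27082.37 = 0.867255
Link Period 2→Period 3:
ΣP(Period 3)Q(Period 2) = 513.63×9 + 113.45×19 + 280.26×8 + 17785.27×1 = 4622.67 + 2155.55 + 2242.08 + 17785.27 = 26805.57
ΣP(Period 2)Q(Period 2) = 396.95×9 + 118.82×19 + 282.34×8 + 16156.10×1 = 3572.55 + 2257.58 + 2258.72 + 16156.1 = 24244.95
link = 26805.57/24244.95 = 1.105615
Chained index = 100 × 0.891778 × 0.867255 × 1.105615 = 85.5082

85.51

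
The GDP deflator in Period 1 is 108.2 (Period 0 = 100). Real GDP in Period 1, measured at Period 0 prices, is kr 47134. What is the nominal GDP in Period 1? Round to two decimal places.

Nominal = Real × (Index/100) = 47134 × (108.2/100)
        = 47134 × 1.082 = 50998.9880

50998.99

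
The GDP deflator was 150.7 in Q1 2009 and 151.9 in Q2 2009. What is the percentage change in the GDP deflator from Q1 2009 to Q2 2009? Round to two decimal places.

Change = (151.9 − 150.7) / 150.7 × 100
       = 1.2 / 150.7 × 100 = 0.7963%

0.80%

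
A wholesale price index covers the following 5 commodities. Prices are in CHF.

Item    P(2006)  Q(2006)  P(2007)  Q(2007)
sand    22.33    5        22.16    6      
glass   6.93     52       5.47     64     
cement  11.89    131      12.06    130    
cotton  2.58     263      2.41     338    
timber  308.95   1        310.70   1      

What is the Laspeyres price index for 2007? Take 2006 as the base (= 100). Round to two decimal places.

Laspeyres price index uses base-period quantities as weights.
ΣP(2007)·Q(2006) = 22.16×5 + 5.47×52 + 12.06×131 + 2.41×263 + 310.70×1 = 110.8 + 284.44 + 1579.86 + 633.83 + 310.7 = 2919.63
ΣP(2006)·Q(2006) = 22.33×5 + 6.93×52 + 11.89×131 + 2.58×263 + 308.95×1 = 111.65 + 360.36 + 1557.59 + 678.54 + 308.95 = 3017.09
Index = 2919.63 / 3017.09 × 100 = 96.7697

96.77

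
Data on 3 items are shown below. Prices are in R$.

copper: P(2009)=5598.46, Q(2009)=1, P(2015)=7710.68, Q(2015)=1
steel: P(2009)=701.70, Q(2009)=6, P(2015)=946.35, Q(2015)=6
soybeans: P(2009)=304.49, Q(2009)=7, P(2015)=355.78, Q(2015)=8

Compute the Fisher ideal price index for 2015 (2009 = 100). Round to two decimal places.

Laspeyres component (base-period weights):
ΣP(2015)Q(2009) = 7710.68×1 + 946.35×6 + 355.78×7 = 7710.68 + 5678.1 + 2490.46 = 15879.24
ΣP(2009)Q(2009) = 5598.46×1 + 701.70×6 + 304.49×7 = 5598.46 + 4210.2 + 2131.43 = 11940.09
L = 15879.24 / 11940.09 × 100 = 132.9910
Paasche component (current-period weights):
ΣP(2015)Q(2015) = 7710.68×1 + 946.35×6 + 355.78×8 = 7710.68 + 5678.1 + 2846.24 = 16235.02
ΣP(2009)Q(2015) = 5598.46×1 + 701.70×6 + 304.49×8 = 5598.46 + 4210.2 + 2435.92 = 12244.58
P = 16235.02 / 12244.58 × 100 = 132.5894
Fisher = √(L × P) = √(132.9910 × 132.5894) = 132.7900

132.79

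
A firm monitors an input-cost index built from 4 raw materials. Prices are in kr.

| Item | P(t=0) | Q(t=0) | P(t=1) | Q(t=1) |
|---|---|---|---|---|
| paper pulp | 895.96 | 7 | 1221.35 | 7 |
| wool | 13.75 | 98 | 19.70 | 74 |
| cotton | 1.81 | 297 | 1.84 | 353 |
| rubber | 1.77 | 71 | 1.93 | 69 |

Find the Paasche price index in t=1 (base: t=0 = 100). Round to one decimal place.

Paasche price index uses current-period quantities as weights.
ΣP(t=1)·Q(t=1) = 1221.35×7 + 19.70×74 + 1.84×353 + 1.93×69 = 8549.45 + 1457.8 + 649.52 + 133.17 = 10789.94
ΣP(t=0)·Q(t=1) = 895.96×7 + 13.75×74 + 1.81×353 + 1.77×69 = 6271.72 + 1017.5 + 638.93 + 122.13 = 8050.28
Index = 10789.94 / 8050.28 × 100 = 134.0319

134.0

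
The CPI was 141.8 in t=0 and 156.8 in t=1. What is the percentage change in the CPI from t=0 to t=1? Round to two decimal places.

Change = (156.8 − 141.8) / 141.8 × 100
       = 15.0 / 141.8 × 100 = 10.5783%

10.58%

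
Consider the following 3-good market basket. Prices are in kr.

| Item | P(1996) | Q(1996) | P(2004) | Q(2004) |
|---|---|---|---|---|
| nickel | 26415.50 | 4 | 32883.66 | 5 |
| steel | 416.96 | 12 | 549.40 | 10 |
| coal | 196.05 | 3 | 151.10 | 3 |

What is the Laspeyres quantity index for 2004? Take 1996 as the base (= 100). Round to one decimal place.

Laspeyres quantity index uses base-period prices as weights.
ΣP(1996)·Q(2004) = 26415.50×5 + 416.96×10 + 196.05×3 = 132077.5 + 4169.6 + 588.15 = 136835.25
ΣP(1996)·Q(1996) = 26415.50×4 + 416.96×12 + 196.05×3 = 105662 + 5003.52 + 588.15 = 111253.67
Index = 136835.25 / 111253.67 × 100 = 122.9939

123.0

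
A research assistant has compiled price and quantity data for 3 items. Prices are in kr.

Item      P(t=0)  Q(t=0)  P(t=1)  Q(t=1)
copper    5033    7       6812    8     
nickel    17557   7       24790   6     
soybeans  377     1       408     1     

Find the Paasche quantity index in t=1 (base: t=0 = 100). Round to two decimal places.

91.89

Paasche quantity index uses current-period prices as weights.
ΣP(t=1)·Q(t=1) = 6812×8 + 24790×6 + 408×1 = 54496 + 148740 + 408 = 203644
ΣP(t=1)·Q(t=0) = 6812×7 + 24790×7 + 408×1 = 47684 + 173530 + 408 = 221622
Index = 203644 / 221622 × 100 = 91.8880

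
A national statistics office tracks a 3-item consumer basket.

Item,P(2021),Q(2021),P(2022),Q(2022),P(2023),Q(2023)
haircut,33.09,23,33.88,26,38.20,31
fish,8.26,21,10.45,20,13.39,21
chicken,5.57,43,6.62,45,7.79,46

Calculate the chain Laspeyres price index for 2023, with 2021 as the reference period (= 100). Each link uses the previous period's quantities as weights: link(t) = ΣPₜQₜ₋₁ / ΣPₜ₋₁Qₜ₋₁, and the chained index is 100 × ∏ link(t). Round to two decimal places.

Link 2021→2022:
ΣP(2022)Q(2021) = 33.88×23 + 10.45×21 + 6.62×43 = 779.24 + 219.45 + 284.66 = 1283.35
ΣP(2021)Q(2021) = 33.09×23 + 8.26×21 + 5.57×43 = 761.07 + 173.46 + 239.51 = 1174.04
link = 1283.35/1174.04 = 1.093106
Link 2022→2023:
ΣP(2023)Q(2022) = 38.20×26 + 13.39×20 + 7.79×45 = 993.2 + 267.8 + 350.55 = 1611.55
ΣP(2022)Q(2022) = 33.88×26 + 10.45×20 + 6.62×45 = 880.88 + 209 + 297.9 = 1387.78
link = 1611.55/1387.78 = 1.161243
Chained index = 100 × 1.093106 × 1.161243 = 126.9362

126.94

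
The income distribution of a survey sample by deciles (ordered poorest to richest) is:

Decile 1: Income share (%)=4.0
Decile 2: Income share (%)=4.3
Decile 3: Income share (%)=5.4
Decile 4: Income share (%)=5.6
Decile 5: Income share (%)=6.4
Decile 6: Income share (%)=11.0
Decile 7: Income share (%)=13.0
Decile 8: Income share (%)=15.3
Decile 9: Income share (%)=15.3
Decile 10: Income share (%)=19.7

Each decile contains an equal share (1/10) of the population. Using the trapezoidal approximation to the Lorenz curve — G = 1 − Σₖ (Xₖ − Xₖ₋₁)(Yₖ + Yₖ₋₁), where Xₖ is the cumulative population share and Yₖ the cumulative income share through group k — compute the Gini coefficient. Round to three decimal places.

Cumulative income shares Yₖ: 0.0400, 0.0830, 0.1370, 0.1930, 0.2570, 0.3670, 0.4970, 0.6500, 0.8030, 1.0000
Σ (Xₖ−Xₖ₋₁)(Yₖ+Yₖ₋₁) = (1/10)(0.0400+0.0000) + (1/10)(0.0830+0.0400) + (1/10)(0.1370+0.0830) + (1/10)(0.1930+0.1370) + (1/10)(0.2570+0.1930) + (1/10)(0.3670+0.2570) + (1/10)(0.4970+0.3670) + (1/10)(0.6500+0.4970) + (1/10)(0.8030+0.6500) + (1/10)(1.0000+0.8030)
  = 0.0040 + 0.0123 + 0.0220 + 0.0330 + 0.0450 + 0.0624 + 0.0864 + 0.1147 + 0.1453 + 0.1803 = 0.7054
G = 1 − 0.7054 = 0.2946

0.295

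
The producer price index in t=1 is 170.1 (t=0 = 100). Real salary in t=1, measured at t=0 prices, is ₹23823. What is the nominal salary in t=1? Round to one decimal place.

40522.9

Nominal = Real × (Index/100) = 23823 × (170.1/100)
        = 23823 × 1.701 = 40522.9230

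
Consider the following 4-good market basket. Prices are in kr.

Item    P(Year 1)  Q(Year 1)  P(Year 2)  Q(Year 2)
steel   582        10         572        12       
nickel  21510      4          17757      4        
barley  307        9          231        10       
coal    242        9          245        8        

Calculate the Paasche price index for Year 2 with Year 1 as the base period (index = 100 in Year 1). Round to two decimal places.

83.81

Paasche price index uses current-period quantities as weights.
ΣP(Year 2)·Q(Year 2) = 572×12 + 17757×4 + 231×10 + 245×8 = 6864 + 71028 + 2310 + 1960 = 82162
ΣP(Year 1)·Q(Year 2) = 582×12 + 21510×4 + 307×10 + 242×8 = 6984 + 86040 + 3070 + 1936 = 98030
Index = 82162 / 98030 × 100 = 83.8131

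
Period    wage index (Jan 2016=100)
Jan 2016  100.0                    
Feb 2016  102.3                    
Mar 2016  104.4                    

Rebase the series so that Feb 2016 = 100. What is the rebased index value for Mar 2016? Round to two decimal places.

102.05

Rebased(Mar 2016) = 104.4 / 102.3 × 100 = 102.0528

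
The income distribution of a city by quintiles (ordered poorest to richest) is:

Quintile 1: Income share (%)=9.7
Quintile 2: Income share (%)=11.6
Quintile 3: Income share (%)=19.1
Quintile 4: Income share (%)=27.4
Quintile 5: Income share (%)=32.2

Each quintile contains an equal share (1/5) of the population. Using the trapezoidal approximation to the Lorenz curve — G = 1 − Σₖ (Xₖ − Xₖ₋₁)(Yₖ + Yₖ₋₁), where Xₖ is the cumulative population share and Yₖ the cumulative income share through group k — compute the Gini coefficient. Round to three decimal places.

0.243

Cumulative income shares Yₖ: 0.0970, 0.2130, 0.4040, 0.6780, 1.0000
Σ (Xₖ−Xₖ₋₁)(Yₖ+Yₖ₋₁) = (1/5)(0.0970+0.0000) + (1/5)(0.2130+0.0970) + (1/5)(0.4040+0.2130) + (1/5)(0.6780+0.4040) + (1/5)(1.0000+0.6780)
  = 0.0194 + 0.0620 + 0.1234 + 0.2164 + 0.3356 = 0.7568
G = 1 − 0.7568 = 0.2432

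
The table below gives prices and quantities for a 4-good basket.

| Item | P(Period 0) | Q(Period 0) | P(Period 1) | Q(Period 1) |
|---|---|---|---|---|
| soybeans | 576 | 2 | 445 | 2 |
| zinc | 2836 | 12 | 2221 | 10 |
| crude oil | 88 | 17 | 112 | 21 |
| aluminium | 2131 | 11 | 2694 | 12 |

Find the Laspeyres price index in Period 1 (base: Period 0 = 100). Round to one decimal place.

98.3

Laspeyres price index uses base-period quantities as weights.
ΣP(Period 1)·Q(Period 0) = 445×2 + 2221×12 + 112×17 + 2694×11 = 890 + 26652 + 1904 + 29634 = 59080
ΣP(Period 0)·Q(Period 0) = 576×2 + 2836×12 + 88×17 + 2131×11 = 1152 + 34032 + 1496 + 23441 = 60121
Index = 59080 / 60121 × 100 = 98.2685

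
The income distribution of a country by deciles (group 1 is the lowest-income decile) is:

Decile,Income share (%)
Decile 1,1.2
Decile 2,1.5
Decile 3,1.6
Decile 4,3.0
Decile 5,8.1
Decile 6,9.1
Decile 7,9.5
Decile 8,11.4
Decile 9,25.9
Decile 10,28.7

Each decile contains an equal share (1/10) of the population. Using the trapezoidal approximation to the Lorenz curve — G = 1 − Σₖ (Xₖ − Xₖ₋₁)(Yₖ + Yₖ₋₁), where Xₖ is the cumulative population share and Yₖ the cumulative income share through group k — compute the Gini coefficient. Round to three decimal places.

Cumulative income shares Yₖ: 0.0120, 0.0270, 0.0430, 0.0730, 0.1540, 0.2450, 0.3400, 0.4540, 0.7130, 1.0000
Σ (Xₖ−Xₖ₋₁)(Yₖ+Yₖ₋₁) = (1/10)(0.0120+0.0000) + (1/10)(0.0270+0.0120) + (1/10)(0.0430+0.0270) + (1/10)(0.0730+0.0430) + (1/10)(0.1540+0.0730) + (1/10)(0.2450+0.1540) + (1/10)(0.3400+0.2450) + (1/10)(0.4540+0.3400) + (1/10)(0.7130+0.4540) + (1/10)(1.0000+0.7130)
  = 0.0012 + 0.0039 + 0.0070 + 0.0116 + 0.0227 + 0.0399 + 0.0585 + 0.0794 + 0.1167 + 0.1713 = 0.5122
G = 1 − 0.5122 = 0.4878

0.488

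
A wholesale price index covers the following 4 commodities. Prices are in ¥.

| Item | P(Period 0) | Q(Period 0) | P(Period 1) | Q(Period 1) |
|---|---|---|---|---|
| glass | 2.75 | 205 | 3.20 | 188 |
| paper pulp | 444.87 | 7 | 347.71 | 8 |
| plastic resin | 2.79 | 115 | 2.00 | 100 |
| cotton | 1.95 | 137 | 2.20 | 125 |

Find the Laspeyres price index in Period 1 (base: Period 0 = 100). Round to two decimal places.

Laspeyres price index uses base-period quantities as weights.
ΣP(Period 1)·Q(Period 0) = 3.20×205 + 347.71×7 + 2.00×115 + 2.20×137 = 656 + 2433.97 + 230 + 301.4 = 3621.37
ΣP(Period 0)·Q(Period 0) = 2.75×205 + 444.87×7 + 2.79×115 + 1.95×137 = 563.75 + 3114.09 + 320.85 + 267.15 = 4265.84
Index = 3621.37 / 4265.84 × 100 = 84.8923

84.89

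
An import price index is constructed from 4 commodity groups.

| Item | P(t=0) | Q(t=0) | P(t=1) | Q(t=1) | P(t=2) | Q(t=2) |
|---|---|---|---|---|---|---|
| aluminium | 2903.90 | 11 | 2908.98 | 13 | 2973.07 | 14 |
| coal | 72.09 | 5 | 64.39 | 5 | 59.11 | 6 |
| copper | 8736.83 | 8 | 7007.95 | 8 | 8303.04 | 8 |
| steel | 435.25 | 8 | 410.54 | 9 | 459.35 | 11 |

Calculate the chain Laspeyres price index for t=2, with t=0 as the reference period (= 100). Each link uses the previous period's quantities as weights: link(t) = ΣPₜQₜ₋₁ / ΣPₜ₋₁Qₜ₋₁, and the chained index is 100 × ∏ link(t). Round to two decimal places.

Link t=0→t=1:
ΣP(t=1)Q(t=0) = 2908.98×11 + 64.39×5 + 7007.95×8 + 410.54×8 = 31998.78 + 321.95 + 56063.6 + 3284.32 = 91668.65
ΣP(t=0)Q(t=0) = 2903.90×11 + 72.09×5 + 8736.83×8 + 435.25×8 = 31942.9 + 360.45 + 69894.64 + 3482 = 105679.99
link = 91668.65/105679.99 = 0.867417
Link t=1→t=2:
ΣP(t=2)Q(t=1) = 2973.07×13 + 59.11×5 + 8303.04×8 + 459.35×9 = 38649.91 + 295.55 + 66424.32 + 4134.15 = 109503.93
ΣP(t=1)Q(t=1) = 2908.98×13 + 64.39×5 + 7007.95×8 + 410.54×9 = 37816.74 + 321.95 + 56063.6 + 3694.86 = 97897.15
link = 109503.93/97897.15 = 1.118561
Chained index = 100 × 0.867417 × 1.118561 = 97.0259

97.03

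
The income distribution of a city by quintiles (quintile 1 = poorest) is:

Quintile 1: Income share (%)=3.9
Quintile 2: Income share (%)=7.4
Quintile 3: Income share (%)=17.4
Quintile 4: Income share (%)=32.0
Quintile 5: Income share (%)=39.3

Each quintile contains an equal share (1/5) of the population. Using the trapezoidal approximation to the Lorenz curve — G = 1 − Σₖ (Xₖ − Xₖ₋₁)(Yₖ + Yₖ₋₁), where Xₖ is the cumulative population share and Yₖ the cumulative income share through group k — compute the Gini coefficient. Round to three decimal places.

Cumulative income shares Yₖ: 0.0390, 0.1130, 0.2870, 0.6070, 1.0000
Σ (Xₖ−Xₖ₋₁)(Yₖ+Yₖ₋₁) = (1/5)(0.0390+0.0000) + (1/5)(0.1130+0.0390) + (1/5)(0.2870+0.1130) + (1/5)(0.6070+0.2870) + (1/5)(1.0000+0.6070)
  = 0.0078 + 0.0304 + 0.0800 + 0.1788 + 0.3214 = 0.6184
G = 1 − 0.6184 = 0.3816

0.382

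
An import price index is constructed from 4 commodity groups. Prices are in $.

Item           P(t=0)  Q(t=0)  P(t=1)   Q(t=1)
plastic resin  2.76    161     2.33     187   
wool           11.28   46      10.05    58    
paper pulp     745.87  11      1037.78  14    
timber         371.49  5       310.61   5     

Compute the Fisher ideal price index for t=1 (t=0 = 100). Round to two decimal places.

Laspeyres component (base-period weights):
ΣP(t=1)Q(t=0) = 2.33×161 + 10.05×46 + 1037.78×11 + 310.61×5 = 375.13 + 462.3 + 11415.58 + 1553.05 = 13806.06
ΣP(t=0)Q(t=0) = 2.76×161 + 11.28×46 + 745.87×11 + 371.49×5 = 444.36 + 518.88 + 8204.57 + 1857.45 = 11025.26
L = 13806.06 / 11025.26 × 100 = 125.2221
Paasche component (current-period weights):
ΣP(t=1)Q(t=1) = 2.33×187 + 10.05×58 + 1037.78×14 + 310.61×5 = 435.71 + 582.9 + 14528.92 + 1553.05 = 17100.58
ΣP(t=0)Q(t=1) = 2.76×187 + 11.28×58 + 745.87×14 + 371.49×5 = 516.12 + 654.24 + 10442.18 + 1857.45 = 13469.99
P = 17100.58 / 13469.99 × 100 = 126.9532
Fisher = √(L × P) = √(125.2221 × 126.9532) = 126.0847

126.08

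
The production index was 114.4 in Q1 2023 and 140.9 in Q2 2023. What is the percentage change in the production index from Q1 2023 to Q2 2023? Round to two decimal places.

Change = (140.9 − 114.4) / 114.4 × 100
       = 26.5 / 114.4 × 100 = 23.1643%

23.16%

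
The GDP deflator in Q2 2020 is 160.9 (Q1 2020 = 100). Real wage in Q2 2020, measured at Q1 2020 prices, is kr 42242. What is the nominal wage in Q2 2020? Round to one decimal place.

Nominal = Real × (Index/100) = 42242 × (160.9/100)
        = 42242 × 1.609 = 67967.3780

67967.4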